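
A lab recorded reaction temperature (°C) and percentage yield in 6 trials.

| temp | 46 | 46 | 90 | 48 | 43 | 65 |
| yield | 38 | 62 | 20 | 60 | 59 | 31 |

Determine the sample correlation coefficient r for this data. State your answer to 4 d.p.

-0.8485

n = 6, Σx = 338, Σy = 270, Σx² = 20710, Σy² = 13730, Σxy = 13832
nΣxy − ΣxΣy = 82992 − 91260 = -8268
nΣx² − (Σx)² = 124260 − 114244 = 10016; nΣy² − (Σy)² = 82380 − 72900 = 9480
r = -8268 / √(10016 × 9480) = -8268 / 9744.3153 ≈ -0.8485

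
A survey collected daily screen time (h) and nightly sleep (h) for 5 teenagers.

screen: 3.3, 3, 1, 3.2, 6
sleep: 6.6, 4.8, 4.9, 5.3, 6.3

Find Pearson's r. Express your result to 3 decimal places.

n = 5, Σx = 16.5, Σy = 27.9, Σx² = 67.13, Σy² = 158.39, Σxy = 95.84
nΣxy − ΣxΣy = 479.2 − 460.35 = 18.85
nΣx² − (Σx)² = 335.65 − 272.25 = 63.4; nΣy² − (Σy)² = 791.95 − 778.41 = 13.54
r = 18.85 / √(63.4 × 13.54) = 18.85 / 29.2991 ≈ 0.643

0.643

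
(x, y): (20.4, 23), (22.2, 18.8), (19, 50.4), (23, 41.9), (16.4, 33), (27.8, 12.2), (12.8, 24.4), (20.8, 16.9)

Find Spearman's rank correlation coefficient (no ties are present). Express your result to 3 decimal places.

Rank x: 4, 6, 3, 7, 2, 8, 1, 5
Rank y: 4, 3, 8, 7, 6, 1, 5, 2
d = rank(x) − rank(y): 0, 3, -5, 0, -4, 7, -4, 3; Σd² = 124
ρ = 1 − 6Σd² / [n(n²−1)] = 1 − 6×124 / (8×63) = 1 − 744/504 ≈ -0.476

-0.476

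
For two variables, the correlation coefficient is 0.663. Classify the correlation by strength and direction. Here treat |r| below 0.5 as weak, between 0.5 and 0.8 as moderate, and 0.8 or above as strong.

moderate positive

r = 0.663 > 0 so the relationship is positive.
|r| = 0.663, which falls in the moderate range.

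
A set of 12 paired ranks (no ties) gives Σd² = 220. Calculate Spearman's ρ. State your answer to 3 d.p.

0.231

ρ = 1 − 6Σd² / [n(n²−1)] = 1 − 6×220 / (12×143)
  = 1 − 1320/1716 = 1 − 0.7692 ≈ 0.231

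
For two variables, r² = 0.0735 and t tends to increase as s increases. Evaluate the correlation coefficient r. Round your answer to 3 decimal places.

|r| = √0.0735 = 0.271
The association is positive, so r = 0.271.

0.271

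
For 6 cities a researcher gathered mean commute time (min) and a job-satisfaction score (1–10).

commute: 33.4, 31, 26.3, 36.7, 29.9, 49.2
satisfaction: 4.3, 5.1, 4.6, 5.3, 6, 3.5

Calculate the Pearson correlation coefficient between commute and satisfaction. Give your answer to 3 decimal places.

n = 6, Σx = 206.5, Σy = 28.8, Σx² = 7429.79, Σy² = 142, Σxy = 968.81
nΣxy − ΣxΣy = 5812.86 − 5947.2 = -134.34
nΣx² − (Σx)² = 44578.74 − 42642.25 = 1936.49; nΣy² − (Σy)² = 852 − 829.44 = 22.56
r = -134.34 / √(1936.49 × 22.56) = -134.34 / 209.0149 ≈ -0.643

-0.643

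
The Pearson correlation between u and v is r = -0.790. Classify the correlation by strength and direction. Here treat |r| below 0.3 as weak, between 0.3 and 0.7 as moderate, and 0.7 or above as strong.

strong negative

r = -0.790 < 0 so the relationship is negative.
|r| = 0.790, which falls in the strong range.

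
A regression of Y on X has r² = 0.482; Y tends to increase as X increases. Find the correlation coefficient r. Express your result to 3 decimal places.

0.694

|r| = √0.482 = 0.694
The association is positive, so r = 0.694.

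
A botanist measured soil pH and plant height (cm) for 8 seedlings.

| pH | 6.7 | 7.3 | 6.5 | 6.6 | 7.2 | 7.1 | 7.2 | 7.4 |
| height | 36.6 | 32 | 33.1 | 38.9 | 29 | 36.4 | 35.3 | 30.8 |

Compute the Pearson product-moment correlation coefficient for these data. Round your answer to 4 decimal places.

-0.5759

n = 8, Σx = 56, Σy = 272.1, Σx² = 392.84, Σy² = 9333.07, Σxy = 1900.03
nΣxy − ΣxΣy = 15200.24 − 15237.6 = -37.36
nΣx² − (Σx)² = 3142.72 − 3136 = 6.72; nΣy² − (Σy)² = 74664.56 − 74038.41 = 626.15
r = -37.36 / √(6.72 × 626.15) = -37.36 / 64.8670 ≈ -0.5759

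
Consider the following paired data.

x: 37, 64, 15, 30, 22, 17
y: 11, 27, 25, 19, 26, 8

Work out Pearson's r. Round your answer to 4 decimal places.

n = 6, Σx = 185, Σy = 116, Σx² = 7363, Σy² = 2576, Σxy = 3788
nΣxy − ΣxΣy = 22728 − 21460 = 1268
nΣx² − (Σx)² = 44178 − 34225 = 9953; nΣy² − (Σy)² = 15456 − 13456 = 2000
r = 1268 / √(9953 × 2000) = 1268 / 4461.6141 ≈ 0.2842

0.2842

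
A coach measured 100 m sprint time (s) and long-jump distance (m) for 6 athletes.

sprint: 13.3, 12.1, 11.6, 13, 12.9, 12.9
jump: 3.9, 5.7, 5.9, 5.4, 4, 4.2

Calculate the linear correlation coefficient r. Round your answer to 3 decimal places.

n = 6, Σx = 75.8, Σy = 29.1, Σx² = 959.68, Σy² = 145.31, Σxy = 365.26
nΣxy − ΣxΣy = 2191.56 − 2205.78 = -14.22
nΣx² − (Σx)² = 5758.08 − 5745.64 = 12.44; nΣy² − (Σy)² = 871.86 − 846.81 = 25.05
r = -14.22 / √(12.44 × 25.05) = -14.22 / 17.6528 ≈ -0.806

-0.806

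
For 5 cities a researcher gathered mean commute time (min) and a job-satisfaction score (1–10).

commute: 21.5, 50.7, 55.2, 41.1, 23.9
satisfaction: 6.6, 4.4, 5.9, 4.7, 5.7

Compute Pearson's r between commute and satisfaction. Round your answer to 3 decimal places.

n = 5, Σx = 192.4, Σy = 27.3, Σx² = 8340.2, Σy² = 152.31, Σxy = 1020.06
nΣxy − ΣxΣy = 5100.3 − 5252.52 = -152.22
nΣx² − (Σx)² = 41701 − 37017.76 = 4683.24; nΣy² − (Σy)² = 761.55 − 745.29 = 16.26
r = -152.22 / √(4683.24 × 16.26) = -152.22 / 275.9520 ≈ -0.552

-0.552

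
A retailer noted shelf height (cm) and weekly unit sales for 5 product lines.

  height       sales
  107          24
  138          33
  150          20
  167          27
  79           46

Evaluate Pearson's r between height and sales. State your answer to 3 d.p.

-0.678

n = 5, Σx = 641, Σy = 150, Σx² = 87123, Σy² = 4910, Σxy = 18265
nΣxy − ΣxΣy = 91325 − 96150 = -4825
nΣx² − (Σx)² = 435615 − 410881 = 24734; nΣy² − (Σy)² = 24550 − 22500 = 2050
r = -4825 / √(24734 × 2050) = -4825 / 7120.7233 ≈ -0.678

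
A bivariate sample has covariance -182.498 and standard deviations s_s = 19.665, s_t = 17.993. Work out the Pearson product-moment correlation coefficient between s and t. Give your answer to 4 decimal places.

-0.5158

r = Cov(s,t) / (s_s · s_t) = -182.498 / (19.665 × 17.993)
  = -182.498 / 353.8323 ≈ -0.5158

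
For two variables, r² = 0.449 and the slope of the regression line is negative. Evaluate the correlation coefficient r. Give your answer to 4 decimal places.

|r| = √0.449 = 0.6701
The association is negative, so r = −0.6701.

-0.6701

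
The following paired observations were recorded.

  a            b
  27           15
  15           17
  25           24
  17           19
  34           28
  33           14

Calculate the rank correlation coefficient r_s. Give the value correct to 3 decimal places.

Rank a: 4, 1, 3, 2, 6, 5
Rank b: 2, 3, 5, 4, 6, 1
d = rank(a) − rank(b): 2, -2, -2, -2, 0, 4; Σd² = 32
ρ = 1 − 6Σd² / [n(n²−1)] = 1 − 6×32 / (6×35) = 1 − 192/210 ≈ 0.086

0.086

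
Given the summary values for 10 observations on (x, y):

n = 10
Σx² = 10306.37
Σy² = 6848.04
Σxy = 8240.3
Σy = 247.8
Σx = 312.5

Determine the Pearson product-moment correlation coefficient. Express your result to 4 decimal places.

0.8028

r = (nΣxy − ΣxΣy) / √[(nΣx² − (Σx)²)(nΣy² − (Σy)²)]
Numerator: 10×8240.3 − 312.5×247.8 = 4965.5
Denominator: √[(103063.7 − 97656.25)(68480.4 − 61404.84)] = √[5407.45 × 7075.56] = 6185.5264
r = 4965.5 / 6185.5264 ≈ 0.8028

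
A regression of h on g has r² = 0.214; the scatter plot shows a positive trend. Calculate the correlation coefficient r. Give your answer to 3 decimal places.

|r| = √0.214 = 0.463
The association is positive, so r = 0.463.

0.463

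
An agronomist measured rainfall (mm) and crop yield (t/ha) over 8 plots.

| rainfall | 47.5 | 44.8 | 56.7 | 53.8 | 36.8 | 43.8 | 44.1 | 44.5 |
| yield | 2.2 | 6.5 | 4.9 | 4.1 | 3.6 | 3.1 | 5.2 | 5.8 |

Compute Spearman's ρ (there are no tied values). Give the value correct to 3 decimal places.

0.119

Rank rainfall: 6, 5, 8, 7, 1, 2, 3, 4
Rank yield: 1, 8, 5, 4, 3, 2, 6, 7
d = rank(rainfall) − rank(yield): 5, -3, 3, 3, -2, 0, -3, -3; Σd² = 74
ρ = 1 − 6Σd² / [n(n²−1)] = 1 − 6×74 / (8×63) = 1 − 444/504 ≈ 0.119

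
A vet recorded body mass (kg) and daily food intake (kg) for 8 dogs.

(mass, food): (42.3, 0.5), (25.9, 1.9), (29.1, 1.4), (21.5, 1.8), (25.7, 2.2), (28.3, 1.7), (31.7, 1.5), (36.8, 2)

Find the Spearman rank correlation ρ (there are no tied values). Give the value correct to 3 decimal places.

Rank mass: 8, 3, 5, 1, 2, 4, 6, 7
Rank food: 1, 6, 2, 5, 8, 4, 3, 7
d = rank(mass) − rank(food): 7, -3, 3, -4, -6, 0, 3, 0; Σd² = 128
ρ = 1 − 6Σd² / [n(n²−1)] = 1 − 6×128 / (8×63) = 1 − 768/504 ≈ -0.524

-0.524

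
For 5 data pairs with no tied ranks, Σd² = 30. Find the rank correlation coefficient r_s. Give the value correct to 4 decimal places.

ρ = 1 − 6Σd² / [n(n²−1)] = 1 − 6×30 / (5×24)
  = 1 − 180/120 = 1 − 1.50000 ≈ -0.5000

-0.5000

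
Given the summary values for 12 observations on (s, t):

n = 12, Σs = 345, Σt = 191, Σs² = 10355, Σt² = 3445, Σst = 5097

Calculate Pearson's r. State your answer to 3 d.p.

r = (nΣst − ΣsΣt) / √[(nΣs² − (Σs)²)(nΣt² − (Σt)²)]
Numerator: 12×5097 − 345×191 = -4731
Denominator: √[(124260 − 119025)(41340 − 36481)] = √[5235 × 4859] = 5043.4973
r = -4731 / 5043.4973 ≈ -0.938

-0.938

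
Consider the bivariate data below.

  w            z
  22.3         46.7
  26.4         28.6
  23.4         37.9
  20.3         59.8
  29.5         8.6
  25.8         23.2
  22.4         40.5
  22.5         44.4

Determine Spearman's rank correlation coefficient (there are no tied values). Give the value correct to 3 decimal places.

Rank w: 2, 7, 5, 1, 8, 6, 3, 4
Rank z: 7, 3, 4, 8, 1, 2, 5, 6
d = rank(w) − rank(z): -5, 4, 1, -7, 7, 4, -2, -2; Σd² = 164
ρ = 1 − 6Σd² / [n(n²−1)] = 1 − 6×164 / (8×63) = 1 − 984/504 ≈ -0.952

-0.952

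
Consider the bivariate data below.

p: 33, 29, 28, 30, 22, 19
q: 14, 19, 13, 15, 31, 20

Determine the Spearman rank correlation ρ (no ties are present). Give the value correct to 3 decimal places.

Rank p: 6, 4, 3, 5, 2, 1
Rank q: 2, 4, 1, 3, 6, 5
d = rank(p) − rank(q): 4, 0, 2, 2, -4, -4; Σd² = 56
ρ = 1 − 6Σd² / [n(n²−1)] = 1 − 6×56 / (6×35) = 1 − 336/210 ≈ -0.600

-0.600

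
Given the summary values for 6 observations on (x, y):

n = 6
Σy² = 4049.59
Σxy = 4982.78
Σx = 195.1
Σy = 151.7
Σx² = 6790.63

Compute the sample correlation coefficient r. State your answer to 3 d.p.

0.162

r = (nΣxy − ΣxΣy) / √[(nΣx² − (Σx)²)(nΣy² − (Σy)²)]
Numerator: 6×4982.78 − 195.1×151.7 = 300.01
Denominator: √[(40743.78 − 38064.01)(24297.54 − 23012.89)] = √[2679.77 × 1284.65] = 1855.4155
r = 300.01 / 1855.4155 ≈ 0.162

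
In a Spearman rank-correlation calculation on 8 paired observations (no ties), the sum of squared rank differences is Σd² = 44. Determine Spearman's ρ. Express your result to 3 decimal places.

0.476

ρ = 1 − 6Σd² / [n(n²−1)] = 1 − 6×44 / (8×63)
  = 1 − 264/504 = 1 − 0.5238 ≈ 0.476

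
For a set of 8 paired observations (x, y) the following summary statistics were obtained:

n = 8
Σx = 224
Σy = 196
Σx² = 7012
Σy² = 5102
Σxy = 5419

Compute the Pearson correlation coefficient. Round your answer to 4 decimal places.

r = (nΣxy − ΣxΣy) / √[(nΣx² − (Σx)²)(nΣy² − (Σy)²)]
Numerator: 8×5419 − 224×196 = -552
Denominator: √[(56096 − 50176)(40816 − 38416)] = √[5920 × 2400] = 3769.3501
r = -552 / 3769.3501 ≈ -0.1464

-0.1464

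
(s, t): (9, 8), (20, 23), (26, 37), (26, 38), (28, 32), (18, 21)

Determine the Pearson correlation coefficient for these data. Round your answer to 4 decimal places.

n = 6, Σs = 127, Σt = 159, Σs² = 2941, Σt² = 4871, Σst = 3756
nΣst − ΣsΣt = 22536 − 20193 = 2343
nΣs² − (Σs)² = 17646 − 16129 = 1517; nΣt² − (Σt)² = 29226 − 25281 = 3945
r = 2343 / √(1517 × 3945) = 2343 / 2446.3371 ≈ 0.9578

0.9578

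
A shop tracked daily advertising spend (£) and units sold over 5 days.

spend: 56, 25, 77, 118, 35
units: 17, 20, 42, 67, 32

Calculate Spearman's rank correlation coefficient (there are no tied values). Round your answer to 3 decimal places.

Rank spend: 3, 1, 4, 5, 2
Rank units: 1, 2, 4, 5, 3
d = rank(spend) − rank(units): 2, -1, 0, 0, -1; Σd² = 6
ρ = 1 − 6Σd² / [n(n²−1)] = 1 − 6×6 / (5×24) = 1 − 36/120 ≈ 0.700

0.700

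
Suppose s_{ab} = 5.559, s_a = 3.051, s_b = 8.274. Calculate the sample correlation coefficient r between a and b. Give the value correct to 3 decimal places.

r = Cov(a,b) / (s_a · s_b) = 5.559 / (3.051 × 8.274)
  = 5.559 / 25.2440 ≈ 0.220

0.220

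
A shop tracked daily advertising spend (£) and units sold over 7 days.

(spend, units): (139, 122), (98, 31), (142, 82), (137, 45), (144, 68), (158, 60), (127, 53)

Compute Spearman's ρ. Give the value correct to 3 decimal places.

0.607

Rank spend: 4, 1, 5, 3, 6, 7, 2
Rank units: 7, 1, 6, 2, 5, 4, 3
d = rank(spend) − rank(units): -3, 0, -1, 1, 1, 3, -1; Σd² = 22
ρ = 1 − 6Σd² / [n(n²−1)] = 1 − 6×22 / (7×48) = 1 − 132/336 ≈ 0.607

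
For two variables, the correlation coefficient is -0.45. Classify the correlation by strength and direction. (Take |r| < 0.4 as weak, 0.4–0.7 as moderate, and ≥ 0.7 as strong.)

moderate negative

r = -0.45 < 0 so the relationship is negative.
|r| = 0.45, which falls in the moderate range.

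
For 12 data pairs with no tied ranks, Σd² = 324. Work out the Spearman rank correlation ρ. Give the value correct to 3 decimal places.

ρ = 1 − 6Σd² / [n(n²−1)] = 1 − 6×324 / (12×143)
  = 1 − 1944/1716 = 1 − 1.1329 ≈ -0.133

-0.133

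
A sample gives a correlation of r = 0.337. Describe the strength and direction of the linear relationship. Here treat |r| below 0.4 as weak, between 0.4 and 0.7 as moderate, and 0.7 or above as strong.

r = 0.337 > 0 so the relationship is positive.
|r| = 0.337, which falls in the weak range.

weak positive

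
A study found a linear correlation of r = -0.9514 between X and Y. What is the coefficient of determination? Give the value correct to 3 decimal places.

r² = (-0.9514)² = 0.905

0.905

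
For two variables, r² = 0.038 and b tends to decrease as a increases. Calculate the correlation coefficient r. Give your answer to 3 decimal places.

|r| = √0.038 = 0.195
The association is negative, so r = −0.195.

-0.195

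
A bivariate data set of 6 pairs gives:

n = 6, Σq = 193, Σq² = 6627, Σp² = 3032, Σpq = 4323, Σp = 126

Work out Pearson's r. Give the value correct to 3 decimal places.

r = (nΣpq − ΣpΣq) / √[(nΣp² − (Σp)²)(nΣq² − (Σq)²)]
Numerator: 6×4323 − 126×193 = 1620
Denominator: √[(18192 − 15876)(39762 − 37249)] = √[2316 × 2513] = 2412.4900
r = 1620 / 2412.4900 ≈ 0.672

0.672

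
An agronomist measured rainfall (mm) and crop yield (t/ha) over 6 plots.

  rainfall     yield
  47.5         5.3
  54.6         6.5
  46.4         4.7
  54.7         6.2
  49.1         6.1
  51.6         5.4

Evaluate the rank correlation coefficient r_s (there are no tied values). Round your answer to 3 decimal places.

Rank rainfall: 2, 5, 1, 6, 3, 4
Rank yield: 2, 6, 1, 5, 4, 3
d = rank(rainfall) − rank(yield): 0, -1, 0, 1, -1, 1; Σd² = 4
ρ = 1 − 6Σd² / [n(n²−1)] = 1 − 6×4 / (6×35) = 1 − 24/210 ≈ 0.886

0.886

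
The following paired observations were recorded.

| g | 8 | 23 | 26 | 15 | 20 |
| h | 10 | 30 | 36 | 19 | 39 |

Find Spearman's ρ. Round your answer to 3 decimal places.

0.700

Rank g: 1, 4, 5, 2, 3
Rank h: 1, 3, 4, 2, 5
d = rank(g) − rank(h): 0, 1, 1, 0, -2; Σd² = 6
ρ = 1 − 6Σd² / [n(n²−1)] = 1 − 6×6 / (5×24) = 1 − 36/120 ≈ 0.700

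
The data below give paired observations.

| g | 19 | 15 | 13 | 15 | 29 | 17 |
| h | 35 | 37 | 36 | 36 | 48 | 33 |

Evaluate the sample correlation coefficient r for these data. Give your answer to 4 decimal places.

0.8547

n = 6, Σg = 108, Σh = 225, Σg² = 2110, Σh² = 8579, Σgh = 4181
nΣgh − ΣgΣh = 25086 − 24300 = 786
nΣg² − (Σg)² = 12660 − 11664 = 996; nΣh² − (Σh)² = 51474 − 50625 = 849
r = 786 / √(996 × 849) = 786 / 919.5673 ≈ 0.8547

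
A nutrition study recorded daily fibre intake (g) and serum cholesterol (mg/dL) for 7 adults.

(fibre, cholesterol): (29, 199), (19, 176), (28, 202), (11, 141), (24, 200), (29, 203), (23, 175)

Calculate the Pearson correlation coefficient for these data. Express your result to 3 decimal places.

n = 7, Σx = 163, Σy = 1296, Σx² = 4053, Σy² = 243096, Σxy = 31034
nΣxy − ΣxΣy = 217238 − 211248 = 5990
nΣx² − (Σx)² = 28371 − 26569 = 1802; nΣy² − (Σy)² = 1701672 − 1679616 = 22056
r = 5990 / √(1802 × 22056) = 5990 / 6304.3566 ≈ 0.950

0.950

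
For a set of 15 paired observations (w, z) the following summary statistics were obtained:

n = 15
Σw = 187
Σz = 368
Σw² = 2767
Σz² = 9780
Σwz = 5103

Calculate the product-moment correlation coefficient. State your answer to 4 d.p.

r = (nΣwz − ΣwΣz) / √[(nΣw² − (Σw)²)(nΣz² − (Σz)²)]
Numerator: 15×5103 − 187×368 = 7729
Denominator: √[(41505 − 34969)(146700 − 135424)] = √[6536 × 11276] = 8584.8667
r = 7729 / 8584.8667 ≈ 0.9003

0.9003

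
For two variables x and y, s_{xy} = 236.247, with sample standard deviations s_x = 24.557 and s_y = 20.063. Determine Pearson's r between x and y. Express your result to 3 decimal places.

0.480

r = Cov(x,y) / (s_x · s_y) = 236.247 / (24.557 × 20.063)
  = 236.247 / 492.6871 ≈ 0.480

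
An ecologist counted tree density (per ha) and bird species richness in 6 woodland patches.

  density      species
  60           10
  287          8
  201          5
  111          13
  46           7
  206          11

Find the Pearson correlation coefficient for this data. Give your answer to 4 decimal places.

-0.1944

n = 6, Σx = 911, Σy = 54, Σx² = 183243, Σy² = 528, Σxy = 7932
nΣxy − ΣxΣy = 47592 − 49194 = -1602
nΣx² − (Σx)² = 1099458 − 829921 = 269537; nΣy² − (Σy)² = 3168 − 2916 = 252
r = -1602 / √(269537 × 252) = -1602 / 8241.5608 ≈ -0.1944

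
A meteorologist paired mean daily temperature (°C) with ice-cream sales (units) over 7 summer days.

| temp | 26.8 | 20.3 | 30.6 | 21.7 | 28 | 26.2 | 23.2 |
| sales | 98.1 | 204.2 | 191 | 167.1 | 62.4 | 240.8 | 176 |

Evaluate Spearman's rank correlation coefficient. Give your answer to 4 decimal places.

Rank temp: 5, 1, 7, 2, 6, 4, 3
Rank sales: 2, 6, 5, 3, 1, 7, 4
d = rank(temp) − rank(sales): 3, -5, 2, -1, 5, -3, -1; Σd² = 74
ρ = 1 − 6Σd² / [n(n²−1)] = 1 − 6×74 / (7×48) = 1 − 444/336 ≈ -0.3214

-0.3214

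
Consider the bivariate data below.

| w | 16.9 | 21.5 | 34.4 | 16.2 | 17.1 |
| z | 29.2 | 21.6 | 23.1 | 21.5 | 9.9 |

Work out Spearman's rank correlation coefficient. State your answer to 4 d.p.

Rank w: 2, 4, 5, 1, 3
Rank z: 5, 3, 4, 2, 1
d = rank(w) − rank(z): -3, 1, 1, -1, 2; Σd² = 16
ρ = 1 − 6Σd² / [n(n²−1)] = 1 − 6×16 / (5×24) = 1 − 96/120 ≈ 0.2000

0.2000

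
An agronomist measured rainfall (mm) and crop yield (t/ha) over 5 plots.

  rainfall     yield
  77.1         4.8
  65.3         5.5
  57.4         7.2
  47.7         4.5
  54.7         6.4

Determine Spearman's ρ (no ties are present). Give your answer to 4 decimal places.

0.1000

Rank rainfall: 5, 4, 3, 1, 2
Rank yield: 2, 3, 5, 1, 4
d = rank(rainfall) − rank(yield): 3, 1, -2, 0, -2; Σd² = 18
ρ = 1 − 6Σd² / [n(n²−1)] = 1 − 6×18 / (5×24) = 1 − 108/120 ≈ 0.1000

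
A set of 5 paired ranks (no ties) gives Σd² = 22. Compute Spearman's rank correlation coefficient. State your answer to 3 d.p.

-0.100

ρ = 1 − 6Σd² / [n(n²−1)] = 1 − 6×22 / (5×24)
  = 1 − 132/120 = 1 − 1.1000 ≈ -0.100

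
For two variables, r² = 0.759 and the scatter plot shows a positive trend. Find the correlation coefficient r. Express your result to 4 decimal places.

|r| = √0.759 = 0.8712
The association is positive, so r = 0.8712.

0.8712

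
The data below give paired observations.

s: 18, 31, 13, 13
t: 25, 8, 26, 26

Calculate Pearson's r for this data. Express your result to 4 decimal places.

-0.9742

n = 4, Σs = 75, Σt = 85, Σs² = 1623, Σt² = 2041, Σst = 1374
nΣst − ΣsΣt = 5496 − 6375 = -879
nΣs² − (Σs)² = 6492 − 5625 = 867; nΣt² − (Σt)² = 8164 − 7225 = 939
r = -879 / √(867 × 939) = -879 / 902.2821 ≈ -0.9742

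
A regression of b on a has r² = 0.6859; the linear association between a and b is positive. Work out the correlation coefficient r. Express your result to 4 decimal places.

|r| = √0.6859 = 0.8282
The association is positive, so r = 0.8282.

0.8282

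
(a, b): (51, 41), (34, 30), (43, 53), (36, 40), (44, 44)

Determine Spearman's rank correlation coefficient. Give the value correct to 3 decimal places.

0.600

Rank a: 5, 1, 3, 2, 4
Rank b: 3, 1, 5, 2, 4
d = rank(a) − rank(b): 2, 0, -2, 0, 0; Σd² = 8
ρ = 1 − 6Σd² / [n(n²−1)] = 1 − 6×8 / (5×24) = 1 − 48/120 ≈ 0.600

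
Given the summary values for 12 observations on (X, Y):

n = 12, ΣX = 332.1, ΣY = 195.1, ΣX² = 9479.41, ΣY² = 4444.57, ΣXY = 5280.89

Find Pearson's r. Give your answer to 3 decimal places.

-0.196

r = (nΣXY − ΣXΣY) / √[(nΣX² − (ΣX)²)(nΣY² − (ΣY)²)]
Numerator: 12×5280.89 − 332.1×195.1 = -1422.03
Denominator: √[(113752.92 − 110290.41)(53334.84 − 38064.01)] = √[3462.51 × 15270.83] = 7271.5474
r = -1422.03 / 7271.5474 ≈ -0.196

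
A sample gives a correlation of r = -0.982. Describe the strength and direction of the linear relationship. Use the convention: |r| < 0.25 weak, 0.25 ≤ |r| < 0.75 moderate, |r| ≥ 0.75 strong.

r = -0.982 < 0 so the relationship is negative.
|r| = 0.982, which falls in the strong range.

strong negative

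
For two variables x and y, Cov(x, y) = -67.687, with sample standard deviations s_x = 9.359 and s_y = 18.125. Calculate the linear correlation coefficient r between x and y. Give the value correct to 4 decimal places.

r = Cov(x,y) / (s_x · s_y) = -67.687 / (9.359 × 18.125)
  = -67.687 / 169.6319 ≈ -0.3990

-0.3990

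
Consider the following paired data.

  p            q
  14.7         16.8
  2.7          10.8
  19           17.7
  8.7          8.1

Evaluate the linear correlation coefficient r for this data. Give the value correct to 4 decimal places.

0.8148

n = 4, Σp = 45.1, Σq = 53.4, Σp² = 660.07, Σq² = 777.78, Σpq = 682.89
nΣpq − ΣpΣq = 2731.56 − 2408.34 = 323.22
nΣp² − (Σp)² = 2640.28 − 2034.01 = 606.27; nΣq² − (Σq)² = 3111.12 − 2851.56 = 259.56
r = 323.22 / √(606.27 × 259.56) = 323.22 / 396.6906 ≈ 0.8148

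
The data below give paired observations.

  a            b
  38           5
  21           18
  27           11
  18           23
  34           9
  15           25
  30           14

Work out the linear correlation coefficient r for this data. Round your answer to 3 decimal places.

-0.969

n = 7, Σa = 183, Σb = 105, Σa² = 5219, Σb² = 1901, Σab = 2380
nΣab − ΣaΣb = 16660 − 19215 = -2555
nΣa² − (Σa)² = 36533 − 33489 = 3044; nΣb² − (Σb)² = 13307 − 11025 = 2282
r = -2555 / √(3044 × 2282) = -2555 / 2635.6039 ≈ -0.969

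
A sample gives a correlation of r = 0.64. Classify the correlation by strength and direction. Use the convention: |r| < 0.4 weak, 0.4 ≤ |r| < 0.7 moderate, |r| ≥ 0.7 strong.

moderate positive

r = 0.64 > 0 so the relationship is positive.
|r| = 0.64, which falls in the moderate range.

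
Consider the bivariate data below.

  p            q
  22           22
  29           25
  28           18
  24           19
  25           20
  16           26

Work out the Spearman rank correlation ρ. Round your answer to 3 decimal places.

Rank p: 2, 6, 5, 3, 4, 1
Rank q: 4, 5, 1, 2, 3, 6
d = rank(p) − rank(q): -2, 1, 4, 1, 1, -5; Σd² = 48
ρ = 1 − 6Σd² / [n(n²−1)] = 1 − 6×48 / (6×35) = 1 − 288/210 ≈ -0.371

-0.371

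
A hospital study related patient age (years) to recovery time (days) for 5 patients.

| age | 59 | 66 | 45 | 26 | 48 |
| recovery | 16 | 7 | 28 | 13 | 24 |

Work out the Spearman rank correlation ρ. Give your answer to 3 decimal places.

-0.400

Rank age: 4, 5, 2, 1, 3
Rank recovery: 3, 1, 5, 2, 4
d = rank(age) − rank(recovery): 1, 4, -3, -1, -1; Σd² = 28
ρ = 1 − 6Σd² / [n(n²−1)] = 1 − 6×28 / (5×24) = 1 − 168/120 ≈ -0.400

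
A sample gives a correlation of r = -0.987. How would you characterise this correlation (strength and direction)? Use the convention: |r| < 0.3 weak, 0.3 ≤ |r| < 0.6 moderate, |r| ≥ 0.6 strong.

strong negative

r = -0.987 < 0 so the relationship is negative.
|r| = 0.987, which falls in the strong range.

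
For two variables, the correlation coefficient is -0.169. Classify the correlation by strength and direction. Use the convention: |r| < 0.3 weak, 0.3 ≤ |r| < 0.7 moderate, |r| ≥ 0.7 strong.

r = -0.169 < 0 so the relationship is negative.
|r| = 0.169, which falls in the weak range.

weak negative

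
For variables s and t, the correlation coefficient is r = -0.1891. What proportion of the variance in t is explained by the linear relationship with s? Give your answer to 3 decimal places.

0.036

r² = (-0.1891)² = 0.036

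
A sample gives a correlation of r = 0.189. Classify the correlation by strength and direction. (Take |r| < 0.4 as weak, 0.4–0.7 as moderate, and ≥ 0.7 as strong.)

r = 0.189 > 0 so the relationship is positive.
|r| = 0.189, which falls in the weak range.

weak positive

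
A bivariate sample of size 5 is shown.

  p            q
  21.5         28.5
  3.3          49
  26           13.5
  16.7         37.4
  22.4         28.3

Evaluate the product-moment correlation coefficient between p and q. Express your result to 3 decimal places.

-0.936

n = 5, Σp = 89.9, Σq = 156.7, Σp² = 1929.79, Σq² = 5595.15, Σpq = 2383.95
nΣpq − ΣpΣq = 11919.75 − 14087.33 = -2167.58
nΣp² − (Σp)² = 9648.95 − 8082.01 = 1566.94; nΣq² − (Σq)² = 27975.75 − 24554.89 = 3420.86
r = -2167.58 / √(1566.94 × 3420.86) = -2167.58 / 2315.2284 ≈ -0.936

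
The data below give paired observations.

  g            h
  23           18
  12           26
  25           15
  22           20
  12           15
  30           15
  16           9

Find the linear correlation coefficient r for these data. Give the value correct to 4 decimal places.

n = 7, Σg = 140, Σh = 118, Σg² = 3082, Σh² = 2156, Σgh = 2315
nΣgh − ΣgΣh = 16205 − 16520 = -315
nΣg² − (Σg)² = 21574 − 19600 = 1974; nΣh² − (Σh)² = 15092 − 13924 = 1168
r = -315 / √(1974 × 1168) = -315 / 1518.4308 ≈ -0.2075

-0.2075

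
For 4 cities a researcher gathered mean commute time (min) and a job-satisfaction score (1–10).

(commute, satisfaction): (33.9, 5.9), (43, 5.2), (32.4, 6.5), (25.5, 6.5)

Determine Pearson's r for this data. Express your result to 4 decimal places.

n = 4, Σx = 134.8, Σy = 24.1, Σx² = 4698.22, Σy² = 146.35, Σxy = 799.96
nΣxy − ΣxΣy = 3199.84 − 3248.68 = -48.84
nΣx² − (Σx)² = 18792.88 − 18171.04 = 621.84; nΣy² − (Σy)² = 585.4 − 580.81 = 4.59
r = -48.84 / √(621.84 × 4.59) = -48.84 / 53.4251 ≈ -0.9142

-0.9142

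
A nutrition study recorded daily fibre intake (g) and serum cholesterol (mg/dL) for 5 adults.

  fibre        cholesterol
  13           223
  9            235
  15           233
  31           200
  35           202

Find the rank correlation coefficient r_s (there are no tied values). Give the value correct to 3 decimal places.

-0.800

Rank fibre: 2, 1, 3, 4, 5
Rank cholesterol: 3, 5, 4, 1, 2
d = rank(fibre) − rank(cholesterol): -1, -4, -1, 3, 3; Σd² = 36
ρ = 1 − 6Σd² / [n(n²−1)] = 1 − 6×36 / (5×24) = 1 − 216/120 ≈ -0.800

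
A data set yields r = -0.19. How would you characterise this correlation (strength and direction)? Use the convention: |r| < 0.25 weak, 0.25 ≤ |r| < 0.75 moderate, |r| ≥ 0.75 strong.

r = -0.19 < 0 so the relationship is negative.
|r| = 0.19, which falls in the weak range.

weak negative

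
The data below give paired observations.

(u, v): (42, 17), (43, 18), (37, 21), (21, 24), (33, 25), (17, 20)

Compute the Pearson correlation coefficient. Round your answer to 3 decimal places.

n = 6, Σu = 193, Σv = 125, Σu² = 6801, Σv² = 2655, Σuv = 3934
nΣuv − ΣuΣv = 23604 − 24125 = -521
nΣu² − (Σu)² = 40806 − 37249 = 3557; nΣv² − (Σv)² = 15930 − 15625 = 305
r = -521 / √(3557 × 305) = -521 / 1041.5781 ≈ -0.500

-0.500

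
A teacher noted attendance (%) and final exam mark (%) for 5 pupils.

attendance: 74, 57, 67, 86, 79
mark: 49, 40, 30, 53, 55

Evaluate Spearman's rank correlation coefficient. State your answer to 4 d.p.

Rank attendance: 3, 1, 2, 5, 4
Rank mark: 3, 2, 1, 4, 5
d = rank(attendance) − rank(mark): 0, -1, 1, 1, -1; Σd² = 4
ρ = 1 − 6Σd² / [n(n²−1)] = 1 − 6×4 / (5×24) = 1 − 24/120 ≈ 0.8000

0.8000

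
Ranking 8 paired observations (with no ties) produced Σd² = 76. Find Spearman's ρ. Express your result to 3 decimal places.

ρ = 1 − 6Σd² / [n(n²−1)] = 1 − 6×76 / (8×63)
  = 1 − 456/504 = 1 − 0.9048 ≈ 0.095

0.095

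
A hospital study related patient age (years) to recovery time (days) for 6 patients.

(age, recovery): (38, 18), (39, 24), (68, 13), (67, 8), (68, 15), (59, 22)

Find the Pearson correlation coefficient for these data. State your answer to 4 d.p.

n = 6, Σx = 339, Σy = 100, Σx² = 20183, Σy² = 1842, Σxy = 5358
nΣxy − ΣxΣy = 32148 − 33900 = -1752
nΣx² − (Σx)² = 121098 − 114921 = 6177; nΣy² − (Σy)² = 11052 − 10000 = 1052
r = -1752 / √(6177 × 1052) = -1752 / 2549.1575 ≈ -0.6873

-0.6873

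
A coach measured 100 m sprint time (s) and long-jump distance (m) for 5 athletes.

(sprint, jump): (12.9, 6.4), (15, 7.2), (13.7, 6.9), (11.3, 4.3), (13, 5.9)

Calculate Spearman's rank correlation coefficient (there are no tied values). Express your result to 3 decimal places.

Rank sprint: 2, 5, 4, 1, 3
Rank jump: 3, 5, 4, 1, 2
d = rank(sprint) − rank(jump): -1, 0, 0, 0, 1; Σd² = 2
ρ = 1 − 6Σd² / [n(n²−1)] = 1 − 6×2 / (5×24) = 1 − 12/120 ≈ 0.900

0.900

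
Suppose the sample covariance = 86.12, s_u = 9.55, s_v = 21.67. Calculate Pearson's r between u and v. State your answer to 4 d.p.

0.4161

r = Cov(u,v) / (s_u · s_v) = 86.12 / (9.55 × 21.67)
  = 86.12 / 206.9485 ≈ 0.4161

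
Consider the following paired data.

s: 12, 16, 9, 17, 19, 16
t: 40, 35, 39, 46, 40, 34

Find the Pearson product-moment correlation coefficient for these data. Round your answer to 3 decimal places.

n = 6, Σs = 89, Σt = 234, Σs² = 1387, Σt² = 9218, Σst = 3477
nΣst − ΣsΣt = 20862 − 20826 = 36
nΣs² − (Σs)² = 8322 − 7921 = 401; nΣt² − (Σt)² = 55308 − 54756 = 552
r = 36 / √(401 × 552) = 36 / 470.4806 ≈ 0.077

0.077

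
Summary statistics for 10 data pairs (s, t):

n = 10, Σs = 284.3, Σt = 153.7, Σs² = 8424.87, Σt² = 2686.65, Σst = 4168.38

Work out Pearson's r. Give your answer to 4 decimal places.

-0.6043

r = (nΣst − ΣsΣt) / √[(nΣs² − (Σs)²)(nΣt² − (Σt)²)]
Numerator: 10×4168.38 − 284.3×153.7 = -2013.11
Denominator: √[(84248.7 − 80826.49)(26866.5 − 23623.69)] = √[3422.21 × 3242.81] = 3331.3026
r = -2013.11 / 3331.3026 ≈ -0.6043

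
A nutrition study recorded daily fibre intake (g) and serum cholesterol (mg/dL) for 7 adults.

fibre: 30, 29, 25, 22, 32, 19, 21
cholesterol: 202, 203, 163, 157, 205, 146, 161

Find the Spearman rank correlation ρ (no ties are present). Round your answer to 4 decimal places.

0.9286

Rank fibre: 6, 5, 4, 3, 7, 1, 2
Rank cholesterol: 5, 6, 4, 2, 7, 1, 3
d = rank(fibre) − rank(cholesterol): 1, -1, 0, 1, 0, 0, -1; Σd² = 4
ρ = 1 − 6Σd² / [n(n²−1)] = 1 − 6×4 / (7×48) = 1 − 24/336 ≈ 0.9286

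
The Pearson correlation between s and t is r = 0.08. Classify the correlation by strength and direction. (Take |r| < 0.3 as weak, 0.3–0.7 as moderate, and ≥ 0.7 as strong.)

weak positive

r = 0.08 > 0 so the relationship is positive.
|r| = 0.08, which falls in the weak range.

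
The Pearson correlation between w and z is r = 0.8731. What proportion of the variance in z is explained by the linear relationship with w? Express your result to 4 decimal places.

0.7623

r² = (0.8731)² = 0.7623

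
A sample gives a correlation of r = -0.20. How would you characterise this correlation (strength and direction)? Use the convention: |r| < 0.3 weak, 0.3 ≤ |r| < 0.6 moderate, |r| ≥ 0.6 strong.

weak negative

r = -0.20 < 0 so the relationship is negative.
|r| = 0.20, which falls in the weak range.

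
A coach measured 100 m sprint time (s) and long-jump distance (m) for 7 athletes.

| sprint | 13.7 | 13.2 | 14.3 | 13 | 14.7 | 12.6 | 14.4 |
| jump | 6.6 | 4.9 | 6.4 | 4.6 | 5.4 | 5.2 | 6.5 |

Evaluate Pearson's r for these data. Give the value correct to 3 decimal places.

n = 7, Σx = 95.9, Σy = 39.6, Σx² = 1317.63, Σy² = 228.14, Σxy = 544.92
nΣxy − ΣxΣy = 3814.44 − 3797.64 = 16.8
nΣx² − (Σx)² = 9223.41 − 9196.81 = 26.6; nΣy² − (Σy)² = 1596.98 − 1568.16 = 28.82
r = 16.8 / √(26.6 × 28.82) = 16.8 / 27.6878 ≈ 0.607

0.607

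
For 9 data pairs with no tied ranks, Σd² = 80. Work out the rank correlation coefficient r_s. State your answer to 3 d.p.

0.333

ρ = 1 − 6Σd² / [n(n²−1)] = 1 − 6×80 / (9×80)
  = 1 − 480/720 = 1 − 0.6667 ≈ 0.333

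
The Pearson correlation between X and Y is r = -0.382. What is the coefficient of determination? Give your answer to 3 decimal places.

r² = (-0.382)² = 0.146

0.146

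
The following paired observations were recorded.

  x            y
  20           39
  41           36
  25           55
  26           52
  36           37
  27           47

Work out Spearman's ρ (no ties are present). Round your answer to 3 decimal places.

-0.657

Rank x: 1, 6, 2, 3, 5, 4
Rank y: 3, 1, 6, 5, 2, 4
d = rank(x) − rank(y): -2, 5, -4, -2, 3, 0; Σd² = 58
ρ = 1 − 6Σd² / [n(n²−1)] = 1 − 6×58 / (6×35) = 1 − 348/210 ≈ -0.657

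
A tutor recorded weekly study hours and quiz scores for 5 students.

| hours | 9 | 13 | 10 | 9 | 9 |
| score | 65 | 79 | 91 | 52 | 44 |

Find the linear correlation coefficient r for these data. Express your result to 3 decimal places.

n = 5, Σx = 50, Σy = 331, Σx² = 512, Σy² = 23387, Σxy = 3386
nΣxy − ΣxΣy = 16930 − 16550 = 380
nΣx² − (Σx)² = 2560 − 2500 = 60; nΣy² − (Σy)² = 116935 − 109561 = 7374
r = 380 / √(60 × 7374) = 380 / 665.1616 ≈ 0.571

0.571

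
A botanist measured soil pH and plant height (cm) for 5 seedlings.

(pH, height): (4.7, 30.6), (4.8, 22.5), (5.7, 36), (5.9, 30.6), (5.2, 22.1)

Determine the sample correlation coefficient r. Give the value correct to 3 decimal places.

0.522

n = 5, Σx = 26.3, Σy = 141.8, Σx² = 139.47, Σy² = 4163.38, Σxy = 752.48
nΣxy − ΣxΣy = 3762.4 − 3729.34 = 33.06
nΣx² − (Σx)² = 697.35 − 691.69 = 5.66; nΣy² − (Σy)² = 20816.9 − 20107.24 = 709.66
r = 33.06 / √(5.66 × 709.66) = 33.06 / 63.3772 ≈ 0.522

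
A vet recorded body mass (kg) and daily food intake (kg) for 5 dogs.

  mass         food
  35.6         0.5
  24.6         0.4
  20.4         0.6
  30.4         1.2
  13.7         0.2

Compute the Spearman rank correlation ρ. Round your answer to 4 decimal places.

0.5000

Rank mass: 5, 3, 2, 4, 1
Rank food: 3, 2, 4, 5, 1
d = rank(mass) − rank(food): 2, 1, -2, -1, 0; Σd² = 10
ρ = 1 − 6Σd² / [n(n²−1)] = 1 − 6×10 / (5×24) = 1 − 60/120 ≈ 0.5000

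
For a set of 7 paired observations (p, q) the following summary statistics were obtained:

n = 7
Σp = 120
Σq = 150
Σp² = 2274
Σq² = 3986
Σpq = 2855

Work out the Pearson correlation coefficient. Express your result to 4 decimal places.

0.6932

r = (nΣpq − ΣpΣq) / √[(nΣp² − (Σp)²)(nΣq² − (Σq)²)]
Numerator: 7×2855 − 120×150 = 1985
Denominator: √[(15918 − 14400)(27902 − 22500)] = √[1518 × 5402] = 2863.6054
r = 1985 / 2863.6054 ≈ 0.6932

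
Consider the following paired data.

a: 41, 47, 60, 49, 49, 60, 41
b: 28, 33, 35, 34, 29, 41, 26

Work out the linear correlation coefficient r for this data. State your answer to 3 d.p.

0.869

n = 7, Σa = 347, Σb = 226, Σa² = 17573, Σb² = 7452, Σab = 11412
nΣab − ΣaΣb = 79884 − 78422 = 1462
nΣa² − (Σa)² = 123011 − 120409 = 2602; nΣb² − (Σb)² = 52164 − 51076 = 1088
r = 1462 / √(2602 × 1088) = 1462 / 1682.5504 ≈ 0.869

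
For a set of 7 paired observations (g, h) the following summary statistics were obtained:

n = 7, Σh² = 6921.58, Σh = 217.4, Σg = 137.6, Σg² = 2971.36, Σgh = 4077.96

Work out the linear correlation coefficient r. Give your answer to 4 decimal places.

r = (nΣgh − ΣgΣh) / √[(nΣg² − (Σg)²)(nΣh² − (Σh)²)]
Numerator: 7×4077.96 − 137.6×217.4 = -1368.52
Denominator: √[(20799.52 − 18933.76)(48451.06 − 47262.76)] = √[1865.76 × 1188.3] = 1488.9871
r = -1368.52 / 1488.9871 ≈ -0.9191

-0.9191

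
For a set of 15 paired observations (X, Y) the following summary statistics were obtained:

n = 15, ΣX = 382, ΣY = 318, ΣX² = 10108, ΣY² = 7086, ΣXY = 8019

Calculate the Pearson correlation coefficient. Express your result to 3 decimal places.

r = (nΣXY − ΣXΣY) / √[(nΣX² − (ΣX)²)(nΣY² − (ΣY)²)]
Numerator: 15×8019 − 382×318 = -1191
Denominator: √[(151620 − 145924)(106290 − 101124)] = √[5696 × 5166] = 5424.5309
r = -1191 / 5424.5309 ≈ -0.220

-0.220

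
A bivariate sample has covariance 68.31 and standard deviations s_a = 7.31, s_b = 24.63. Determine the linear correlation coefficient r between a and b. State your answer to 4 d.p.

0.3794

r = Cov(a,b) / (s_a · s_b) = 68.31 / (7.31 × 24.63)
  = 68.31 / 180.0453 ≈ 0.3794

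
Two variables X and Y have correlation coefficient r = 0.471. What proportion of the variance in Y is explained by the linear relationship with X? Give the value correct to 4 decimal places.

0.2218

r² = (0.471)² = 0.2218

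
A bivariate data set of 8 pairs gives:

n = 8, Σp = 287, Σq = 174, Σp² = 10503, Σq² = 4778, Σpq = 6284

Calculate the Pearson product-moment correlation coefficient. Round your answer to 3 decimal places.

r = (nΣpq − ΣpΣq) / √[(nΣp² − (Σp)²)(nΣq² − (Σq)²)]
Numerator: 8×6284 − 287×174 = 334
Denominator: √[(84024 − 82369)(38224 − 30276)] = √[1655 × 7948] = 3626.8361
r = 334 / 3626.8361 ≈ 0.092

0.092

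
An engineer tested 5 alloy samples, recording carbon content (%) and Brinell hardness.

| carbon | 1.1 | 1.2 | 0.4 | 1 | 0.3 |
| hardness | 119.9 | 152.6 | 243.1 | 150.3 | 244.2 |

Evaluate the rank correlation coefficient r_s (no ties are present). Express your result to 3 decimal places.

Rank carbon: 4, 5, 2, 3, 1
Rank hardness: 1, 3, 4, 2, 5
d = rank(carbon) − rank(hardness): 3, 2, -2, 1, -4; Σd² = 34
ρ = 1 − 6Σd² / [n(n²−1)] = 1 − 6×34 / (5×24) = 1 − 204/120 ≈ -0.700

-0.700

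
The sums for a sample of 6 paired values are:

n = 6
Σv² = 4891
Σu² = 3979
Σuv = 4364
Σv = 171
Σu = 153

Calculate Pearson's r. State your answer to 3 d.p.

r = (nΣuv − ΣuΣv) / √[(nΣu² − (Σu)²)(nΣv² − (Σv)²)]
Numerator: 6×4364 − 153×171 = 21
Denominator: √[(23874 − 23409)(29346 − 29241)] = √[465 × 105] = 220.9638
r = 21 / 220.9638 ≈ 0.095

0.095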